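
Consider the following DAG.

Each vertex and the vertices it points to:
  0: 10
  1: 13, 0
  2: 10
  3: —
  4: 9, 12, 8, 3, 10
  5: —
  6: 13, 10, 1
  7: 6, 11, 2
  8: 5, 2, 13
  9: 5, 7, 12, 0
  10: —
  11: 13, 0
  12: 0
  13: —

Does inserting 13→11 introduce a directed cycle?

Adding 13→11 creates a cycle iff 11 can already reach 13.
Path from 11: 11 → 13.
So 11 → … → 13 → 11 is a cycle.

Yes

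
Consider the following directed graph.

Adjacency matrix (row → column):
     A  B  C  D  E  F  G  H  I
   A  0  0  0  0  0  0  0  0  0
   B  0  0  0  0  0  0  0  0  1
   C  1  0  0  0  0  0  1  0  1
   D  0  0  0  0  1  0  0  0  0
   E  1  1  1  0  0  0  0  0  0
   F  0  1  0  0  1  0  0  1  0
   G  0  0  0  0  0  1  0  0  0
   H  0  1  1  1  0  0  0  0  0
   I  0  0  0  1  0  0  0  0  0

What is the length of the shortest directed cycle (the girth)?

4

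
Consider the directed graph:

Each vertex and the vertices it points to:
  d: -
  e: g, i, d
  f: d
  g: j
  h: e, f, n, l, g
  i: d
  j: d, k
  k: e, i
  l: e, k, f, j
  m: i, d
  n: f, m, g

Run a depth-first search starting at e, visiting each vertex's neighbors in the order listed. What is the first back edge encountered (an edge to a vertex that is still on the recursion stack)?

k->e

DFS from e (visiting each vertex's neighbors in the order listed); mark gray on enter, black on exit:
e gray
  g gray
    j gray
      d gray
      d black
      k gray
        k→e: e is gray → back edge
First back edge: k → e.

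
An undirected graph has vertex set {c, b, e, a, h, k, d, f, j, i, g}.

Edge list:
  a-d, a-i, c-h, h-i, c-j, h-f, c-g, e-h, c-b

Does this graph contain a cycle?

DFS, tracking each vertex's parent; an edge to a visited non-parent vertex closes a cycle.
Start from d:
visit d (parent –)
  visit a (parent d)
    visit i (parent a)
      i–a: parent, skip
      visit h (parent i)
        visit c (parent h)
          c–h: parent, skip
          visit g (parent c)
            g–c: parent, skip
          visit j (parent c)
            j–c: parent, skip
          visit b (parent c)
            b–c: parent, skip
        h–i: parent, skip
        visit e (parent h)
          e–h: parent, skip
        visit f (parent h)
          f–h: parent, skip
    a–d: parent, skip
visit k (parent –)
No non-parent visited neighbor found — the graph is a forest.

No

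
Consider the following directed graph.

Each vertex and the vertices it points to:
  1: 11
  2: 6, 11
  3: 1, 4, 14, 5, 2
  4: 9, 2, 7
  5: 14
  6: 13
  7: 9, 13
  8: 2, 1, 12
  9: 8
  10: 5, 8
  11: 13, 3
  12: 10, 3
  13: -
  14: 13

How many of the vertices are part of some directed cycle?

10

A vertex is on a directed cycle iff it belongs to a strongly connected component of size ≥ 2 (or has a self-loop).
The vertices on cycles are {1, 2, 3, 4, 7, 8, 9, 10, 11, 12} — 10 in total.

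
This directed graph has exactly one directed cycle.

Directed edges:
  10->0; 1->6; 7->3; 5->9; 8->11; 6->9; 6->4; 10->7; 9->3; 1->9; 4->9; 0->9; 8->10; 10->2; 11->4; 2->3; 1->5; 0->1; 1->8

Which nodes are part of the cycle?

DFS with gray/black marking from 1:
1 gray
  6 gray
    4 gray
      9 gray
        3 gray
        3 black
      9 black
    4 black
    6→9: 9 black — skip
  6 black
  5 gray
    5→9: 9 black — skip
  5 black
  8 gray
    11 gray
      11→4: 4 black — skip
    11 black
    10 gray
      2 gray
        2→3: 3 black — skip
      2 black
      7 gray
        7→3: 3 black — skip
      7 black
      0 gray
        0→9: 9 black — skip
        0→1: 1 is gray → back edge
Back edge closes the cycle 1 → 8 → 10 → 0 → 1; its vertices are {0, 1, 8, 10}.

0, 1, 8, 10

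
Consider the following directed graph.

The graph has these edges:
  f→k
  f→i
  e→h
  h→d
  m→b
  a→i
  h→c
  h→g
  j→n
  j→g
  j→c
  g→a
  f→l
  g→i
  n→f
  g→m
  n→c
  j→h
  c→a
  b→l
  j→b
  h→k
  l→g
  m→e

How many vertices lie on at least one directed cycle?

A vertex is on a directed cycle iff it belongs to a strongly connected component of size ≥ 2 (or has a self-loop).
The vertices on cycles are {b, e, g, h, l, m} — 6 in total.

6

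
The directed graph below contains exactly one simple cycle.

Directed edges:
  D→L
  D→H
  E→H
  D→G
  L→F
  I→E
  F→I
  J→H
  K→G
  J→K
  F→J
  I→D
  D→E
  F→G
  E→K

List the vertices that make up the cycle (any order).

D, F, I, L

DFS with gray/black marking from F:
F gray
  G gray
  G black
  J gray
    K gray
      K→G: G black — skip
    K black
    H gray
    H black
  J black
  I gray
    E gray
      E→H: H black — skip
      E→K: K black — skip
    E black
    D gray
      D→G: G black — skip
      D→E: E black — skip
      L gray
        L→F: F is gray → back edge
Back edge closes the cycle F → I → D → L → F; its vertices are {D, F, I, L}.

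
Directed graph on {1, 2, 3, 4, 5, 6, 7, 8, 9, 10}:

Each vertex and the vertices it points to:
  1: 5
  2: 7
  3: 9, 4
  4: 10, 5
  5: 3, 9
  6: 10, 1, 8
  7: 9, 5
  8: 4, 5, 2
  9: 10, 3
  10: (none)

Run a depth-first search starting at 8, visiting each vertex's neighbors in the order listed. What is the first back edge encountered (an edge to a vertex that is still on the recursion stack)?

DFS from 8 (visiting each vertex's neighbors in the order listed); mark gray on enter, black on exit:
8 gray
  4 gray
    10 gray
    10 black
    5 gray
      3 gray
        9 gray
          9→10: 10 black — skip
          9→3: 3 is gray → back edge
First back edge: 9 → 3.

9->3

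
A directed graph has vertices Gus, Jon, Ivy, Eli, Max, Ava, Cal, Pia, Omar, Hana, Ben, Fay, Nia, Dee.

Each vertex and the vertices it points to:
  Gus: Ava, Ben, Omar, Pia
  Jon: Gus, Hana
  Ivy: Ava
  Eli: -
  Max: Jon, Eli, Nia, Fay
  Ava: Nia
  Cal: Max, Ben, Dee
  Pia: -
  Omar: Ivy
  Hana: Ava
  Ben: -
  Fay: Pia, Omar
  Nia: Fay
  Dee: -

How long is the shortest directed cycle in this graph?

For each vertex v, BFS finds the shortest path from v back to v.
The shortest such closed walk is Nia → Fay → Omar → Ivy → Ava → Nia, length 5.

5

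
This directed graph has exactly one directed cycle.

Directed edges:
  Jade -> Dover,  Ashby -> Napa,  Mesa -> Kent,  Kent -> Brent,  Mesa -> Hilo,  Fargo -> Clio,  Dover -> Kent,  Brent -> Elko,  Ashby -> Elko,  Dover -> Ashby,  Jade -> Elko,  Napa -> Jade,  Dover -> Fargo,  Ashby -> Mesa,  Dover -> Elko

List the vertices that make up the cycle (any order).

Jade, Napa, Ashby, Dover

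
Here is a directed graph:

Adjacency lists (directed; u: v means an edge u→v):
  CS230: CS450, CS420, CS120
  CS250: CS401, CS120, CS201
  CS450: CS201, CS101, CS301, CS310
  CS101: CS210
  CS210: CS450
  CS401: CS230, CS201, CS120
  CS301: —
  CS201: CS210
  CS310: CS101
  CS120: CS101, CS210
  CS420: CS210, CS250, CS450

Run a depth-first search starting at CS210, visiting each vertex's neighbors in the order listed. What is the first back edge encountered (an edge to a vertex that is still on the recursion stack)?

CS201->CS210

DFS from CS210 (visiting each vertex's neighbors in the order listed); mark gray on enter, black on exit:
CS210 gray
  CS450 gray
    CS201 gray
      CS201→CS210: CS210 is gray → back edge
First back edge: CS201 → CS210.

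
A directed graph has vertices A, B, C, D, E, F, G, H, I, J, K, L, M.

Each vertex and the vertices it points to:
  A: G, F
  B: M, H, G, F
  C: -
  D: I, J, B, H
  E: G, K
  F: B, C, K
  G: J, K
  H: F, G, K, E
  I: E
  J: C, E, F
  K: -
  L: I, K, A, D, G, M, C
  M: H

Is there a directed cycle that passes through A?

A lies on a cycle iff there is a path from A back to itself.
Exploring from A, it never reaches itself; equivalently, its strongly connected component is a singleton.

No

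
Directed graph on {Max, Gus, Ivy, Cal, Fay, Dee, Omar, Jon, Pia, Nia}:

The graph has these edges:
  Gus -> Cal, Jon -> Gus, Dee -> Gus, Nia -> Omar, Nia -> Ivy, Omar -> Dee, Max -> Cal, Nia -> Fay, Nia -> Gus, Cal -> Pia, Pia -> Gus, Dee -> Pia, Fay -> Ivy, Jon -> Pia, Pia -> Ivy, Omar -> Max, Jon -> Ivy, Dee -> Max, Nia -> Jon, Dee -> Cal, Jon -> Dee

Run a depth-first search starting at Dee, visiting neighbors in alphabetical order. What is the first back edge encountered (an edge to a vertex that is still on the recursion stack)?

Gus→Cal

DFS from Dee (visiting neighbors in alphabetical order); mark gray on enter, black on exit:
Dee gray
  Cal gray
    Pia gray
      Gus gray
        Gus→Cal: Cal is gray → back edge
First back edge: Gus → Cal.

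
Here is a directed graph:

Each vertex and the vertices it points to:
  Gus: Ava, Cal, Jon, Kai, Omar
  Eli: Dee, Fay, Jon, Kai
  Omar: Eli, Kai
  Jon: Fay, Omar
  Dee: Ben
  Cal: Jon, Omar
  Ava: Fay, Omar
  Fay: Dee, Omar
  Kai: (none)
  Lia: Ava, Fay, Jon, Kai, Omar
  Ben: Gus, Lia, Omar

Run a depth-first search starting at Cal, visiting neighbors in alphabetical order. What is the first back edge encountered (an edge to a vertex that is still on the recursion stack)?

Ava→Fay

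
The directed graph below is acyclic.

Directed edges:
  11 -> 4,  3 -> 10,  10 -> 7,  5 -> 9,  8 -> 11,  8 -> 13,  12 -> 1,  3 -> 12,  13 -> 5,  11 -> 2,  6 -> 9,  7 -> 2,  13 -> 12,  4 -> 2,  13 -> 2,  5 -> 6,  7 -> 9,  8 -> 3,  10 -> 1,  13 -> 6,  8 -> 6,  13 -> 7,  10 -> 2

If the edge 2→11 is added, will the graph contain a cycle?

Adding 2→11 creates a cycle iff 11 can already reach 2.
Path from 11: 11 → 2.
So 11 → … → 2 → 11 is a cycle.

Yes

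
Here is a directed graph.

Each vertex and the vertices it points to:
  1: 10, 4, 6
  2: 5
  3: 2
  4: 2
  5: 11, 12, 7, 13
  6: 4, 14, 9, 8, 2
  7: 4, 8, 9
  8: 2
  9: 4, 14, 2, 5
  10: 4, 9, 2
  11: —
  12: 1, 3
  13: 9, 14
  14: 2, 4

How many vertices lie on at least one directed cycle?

A vertex is on a directed cycle iff it belongs to a strongly connected component of size ≥ 2 (or has a self-loop).
The vertices on cycles are {1, 2, 3, 4, 5, 6, 7, 8, 9, 10, 12, 13, 14} — 13 in total.

13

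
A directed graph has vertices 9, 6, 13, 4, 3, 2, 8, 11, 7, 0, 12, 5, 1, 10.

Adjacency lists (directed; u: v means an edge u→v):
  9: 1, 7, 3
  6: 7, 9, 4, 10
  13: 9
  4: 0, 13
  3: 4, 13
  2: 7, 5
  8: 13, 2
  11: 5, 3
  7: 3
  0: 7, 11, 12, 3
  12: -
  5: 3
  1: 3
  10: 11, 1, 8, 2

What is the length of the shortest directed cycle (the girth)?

For each vertex v, BFS finds the shortest path from v back to v.
The shortest such closed walk is 4 → 0 → 3 → 4, length 3.

3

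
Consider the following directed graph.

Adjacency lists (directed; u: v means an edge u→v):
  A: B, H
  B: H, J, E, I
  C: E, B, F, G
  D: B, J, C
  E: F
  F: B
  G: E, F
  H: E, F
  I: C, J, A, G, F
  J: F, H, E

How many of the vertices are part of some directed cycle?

9

A vertex is on a directed cycle iff it belongs to a strongly connected component of size ≥ 2 (or has a self-loop).
The vertices on cycles are {A, B, C, E, F, G, H, I, J} — 9 in total.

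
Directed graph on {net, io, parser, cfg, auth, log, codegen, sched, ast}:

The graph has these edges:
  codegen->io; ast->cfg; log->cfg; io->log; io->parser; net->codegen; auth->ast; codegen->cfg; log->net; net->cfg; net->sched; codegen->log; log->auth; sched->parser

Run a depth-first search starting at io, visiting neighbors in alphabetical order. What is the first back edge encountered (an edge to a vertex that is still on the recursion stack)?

DFS from io (visiting neighbors in alphabetical order); mark gray on enter, black on exit:
io gray
  log gray
    auth gray
      ast gray
        cfg gray
        cfg black
      ast black
    auth black
    log→cfg: cfg black — skip
    net gray
      net→cfg: cfg black — skip
      codegen gray
        codegen→cfg: cfg black — skip
        codegen→io: io is gray → back edge
First back edge: codegen → io.

codegen->io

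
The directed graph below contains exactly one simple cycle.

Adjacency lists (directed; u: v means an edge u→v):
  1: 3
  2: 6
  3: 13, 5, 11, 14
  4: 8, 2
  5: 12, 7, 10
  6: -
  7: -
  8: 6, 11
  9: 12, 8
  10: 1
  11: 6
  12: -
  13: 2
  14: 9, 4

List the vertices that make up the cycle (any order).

DFS with gray/black marking from 3:
3 gray
  13 gray
    2 gray
      6 gray
      6 black
    2 black
  13 black
  5 gray
    12 gray
    12 black
    7 gray
    7 black
    10 gray
      1 gray
        1→3: 3 is gray → back edge
Back edge closes the cycle 3 → 5 → 10 → 1 → 3; its vertices are {1, 3, 5, 10}.

1, 3, 5, 10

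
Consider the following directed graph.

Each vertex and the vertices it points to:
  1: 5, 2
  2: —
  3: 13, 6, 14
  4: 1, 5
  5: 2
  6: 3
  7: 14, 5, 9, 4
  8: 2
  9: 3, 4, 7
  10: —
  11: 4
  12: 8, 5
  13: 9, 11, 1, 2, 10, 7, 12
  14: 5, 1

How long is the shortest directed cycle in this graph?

For each vertex v, BFS finds the shortest path from v back to v.
The shortest such closed walk is 3 → 6 → 3, length 2.

2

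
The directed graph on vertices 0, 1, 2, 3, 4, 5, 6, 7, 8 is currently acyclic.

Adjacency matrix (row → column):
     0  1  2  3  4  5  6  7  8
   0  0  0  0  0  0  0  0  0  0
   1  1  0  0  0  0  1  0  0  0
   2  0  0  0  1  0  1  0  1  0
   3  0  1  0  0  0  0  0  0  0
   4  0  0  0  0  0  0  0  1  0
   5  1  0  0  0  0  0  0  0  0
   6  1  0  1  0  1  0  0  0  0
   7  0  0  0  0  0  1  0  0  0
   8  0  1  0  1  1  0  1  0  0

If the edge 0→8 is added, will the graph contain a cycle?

Yes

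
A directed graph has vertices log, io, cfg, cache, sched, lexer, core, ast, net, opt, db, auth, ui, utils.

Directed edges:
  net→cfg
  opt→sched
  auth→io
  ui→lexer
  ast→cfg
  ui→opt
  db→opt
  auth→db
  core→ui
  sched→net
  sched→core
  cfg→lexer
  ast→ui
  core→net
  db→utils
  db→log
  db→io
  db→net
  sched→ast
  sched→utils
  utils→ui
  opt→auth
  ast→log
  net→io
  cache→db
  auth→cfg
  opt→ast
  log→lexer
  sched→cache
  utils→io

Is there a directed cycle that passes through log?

No

log lies on a cycle iff there is a path from log back to itself.
Exploring from log, it never reaches itself; equivalently, its strongly connected component is a singleton.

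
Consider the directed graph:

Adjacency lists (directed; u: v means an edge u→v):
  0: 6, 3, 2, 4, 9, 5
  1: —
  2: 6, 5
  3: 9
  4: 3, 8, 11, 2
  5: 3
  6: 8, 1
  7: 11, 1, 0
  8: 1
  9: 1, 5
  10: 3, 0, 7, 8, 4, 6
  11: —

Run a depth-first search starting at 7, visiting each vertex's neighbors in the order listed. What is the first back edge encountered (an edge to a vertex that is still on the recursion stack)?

DFS from 7 (visiting each vertex's neighbors in the order listed); mark gray on enter, black on exit:
7 gray
  11 gray
  11 black
  1 gray
  1 black
  0 gray
    6 gray
      8 gray
        8→1: 1 black — skip
      8 black
      6→1: 1 black — skip
    6 black
    3 gray
      9 gray
        9→1: 1 black — skip
        5 gray
          5→3: 3 is gray → back edge
First back edge: 5 → 3.

5→3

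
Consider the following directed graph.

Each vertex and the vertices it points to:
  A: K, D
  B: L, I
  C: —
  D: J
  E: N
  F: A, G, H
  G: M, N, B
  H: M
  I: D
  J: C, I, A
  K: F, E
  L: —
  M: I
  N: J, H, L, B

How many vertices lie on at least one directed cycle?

12

A vertex is on a directed cycle iff it belongs to a strongly connected component of size ≥ 2 (or has a self-loop).
The vertices on cycles are {A, B, D, E, F, G, H, I, J, K, M, N} — 12 in total.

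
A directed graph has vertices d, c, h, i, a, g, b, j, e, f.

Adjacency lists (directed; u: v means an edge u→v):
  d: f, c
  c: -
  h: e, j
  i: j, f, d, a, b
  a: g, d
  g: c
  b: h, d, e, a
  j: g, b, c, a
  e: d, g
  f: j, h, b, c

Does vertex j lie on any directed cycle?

j is on a cycle iff j can reach itself via ≥1 edge.
j → b → h → j — yes.

Yes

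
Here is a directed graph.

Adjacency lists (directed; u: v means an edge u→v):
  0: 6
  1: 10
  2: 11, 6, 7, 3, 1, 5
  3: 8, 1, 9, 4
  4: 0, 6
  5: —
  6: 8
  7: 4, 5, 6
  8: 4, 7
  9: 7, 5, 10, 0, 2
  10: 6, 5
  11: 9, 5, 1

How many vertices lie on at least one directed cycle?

A vertex is on a directed cycle iff it belongs to a strongly connected component of size ≥ 2 (or has a self-loop).
The vertices on cycles are {0, 2, 3, 4, 6, 7, 8, 9, 11} — 9 in total.

9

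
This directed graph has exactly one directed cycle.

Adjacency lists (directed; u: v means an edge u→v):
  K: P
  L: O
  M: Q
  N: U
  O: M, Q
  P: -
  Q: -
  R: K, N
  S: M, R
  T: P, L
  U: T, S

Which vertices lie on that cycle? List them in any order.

N, R, S, U

DFS with gray/black marking from U:
U gray
  T gray
    P gray
    P black
    L gray
      O gray
        M gray
          Q gray
          Q black
        M black
        O→Q: Q black — skip
      O black
    L black
  T black
  S gray
    S→M: M black — skip
    R gray
      K gray
        K→P: P black — skip
      K black
      N gray
        N→U: U is gray → back edge
Back edge closes the cycle U → S → R → N → U; its vertices are {N, R, S, U}.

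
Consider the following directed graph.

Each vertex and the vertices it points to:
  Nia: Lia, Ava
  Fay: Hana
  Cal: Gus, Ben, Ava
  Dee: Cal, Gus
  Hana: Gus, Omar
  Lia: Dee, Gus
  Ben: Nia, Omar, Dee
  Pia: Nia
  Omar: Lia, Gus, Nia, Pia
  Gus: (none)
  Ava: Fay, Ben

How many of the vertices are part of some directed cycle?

A vertex is on a directed cycle iff it belongs to a strongly connected component of size ≥ 2 (or has a self-loop).
The vertices on cycles are {Ava, Ben, Cal, Dee, Fay, Lia, Nia, Pia, Hana, Omar} — 10 in total.

10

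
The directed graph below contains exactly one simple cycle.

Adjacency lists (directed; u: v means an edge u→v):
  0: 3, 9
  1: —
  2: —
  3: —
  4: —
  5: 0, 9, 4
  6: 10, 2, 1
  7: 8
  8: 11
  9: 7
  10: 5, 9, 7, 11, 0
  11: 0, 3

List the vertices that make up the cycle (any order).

0, 7, 8, 9, 11

DFS with gray/black marking from 9:
9 gray
  7 gray
    8 gray
      11 gray
        0 gray
          3 gray
          3 black
          0→9: 9 is gray → back edge
Back edge closes the cycle 9 → 7 → 8 → 11 → 0 → 9; its vertices are {0, 7, 8, 9, 11}.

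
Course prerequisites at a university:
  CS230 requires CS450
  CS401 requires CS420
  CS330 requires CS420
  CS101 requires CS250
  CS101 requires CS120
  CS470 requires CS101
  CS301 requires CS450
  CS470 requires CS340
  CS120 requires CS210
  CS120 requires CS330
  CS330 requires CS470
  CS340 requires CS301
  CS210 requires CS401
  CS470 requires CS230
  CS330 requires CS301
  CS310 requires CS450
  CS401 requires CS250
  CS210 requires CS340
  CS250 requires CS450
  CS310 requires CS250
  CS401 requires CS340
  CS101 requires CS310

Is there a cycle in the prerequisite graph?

Yes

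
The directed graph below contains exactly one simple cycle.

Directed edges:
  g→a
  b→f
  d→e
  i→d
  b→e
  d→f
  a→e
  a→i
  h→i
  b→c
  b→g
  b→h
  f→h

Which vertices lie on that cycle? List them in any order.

d, f, h, i

DFS with gray/black marking from h:
h gray
  i gray
    d gray
      e gray
      e black
      f gray
        f→h: h is gray → back edge
Back edge closes the cycle h → i → d → f → h; its vertices are {d, f, h, i}.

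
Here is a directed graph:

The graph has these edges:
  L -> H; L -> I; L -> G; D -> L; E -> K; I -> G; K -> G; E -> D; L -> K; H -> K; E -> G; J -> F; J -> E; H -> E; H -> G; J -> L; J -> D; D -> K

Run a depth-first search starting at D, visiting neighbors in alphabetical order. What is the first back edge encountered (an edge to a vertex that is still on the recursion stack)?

DFS from D (visiting neighbors in alphabetical order); mark gray on enter, black on exit:
D gray
  K gray
    G gray
    G black
  K black
  L gray
    L→G: G black — skip
    H gray
      E gray
        E→D: D is gray → back edge
First back edge: E → D.

E->D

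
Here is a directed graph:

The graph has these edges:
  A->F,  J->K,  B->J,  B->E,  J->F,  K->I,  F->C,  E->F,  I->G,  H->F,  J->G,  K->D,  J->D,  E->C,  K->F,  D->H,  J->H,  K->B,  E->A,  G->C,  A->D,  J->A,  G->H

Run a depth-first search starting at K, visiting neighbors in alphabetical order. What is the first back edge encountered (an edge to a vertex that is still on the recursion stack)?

J→K

DFS from K (visiting neighbors in alphabetical order); mark gray on enter, black on exit:
K gray
  B gray
    E gray
      A gray
        D gray
          H gray
            F gray
              C gray
              C black
            F black
          H black
        D black
        A→F: F black — skip
      A black
      E→C: C black — skip
      E→F: F black — skip
    E black
    J gray
      J→A: A black — skip
      J→D: D black — skip
      J→F: F black — skip
      G gray
        G→C: C black — skip
        G→H: H black — skip
      G black
      J→H: H black — skip
      J→K: K is gray → back edge
First back edge: J → K.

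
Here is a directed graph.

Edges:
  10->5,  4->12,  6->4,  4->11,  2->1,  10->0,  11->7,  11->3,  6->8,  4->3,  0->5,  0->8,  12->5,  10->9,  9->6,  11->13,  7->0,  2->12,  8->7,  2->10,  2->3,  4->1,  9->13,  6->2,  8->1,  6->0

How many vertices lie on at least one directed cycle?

A vertex is on a directed cycle iff it belongs to a strongly connected component of size ≥ 2 (or has a self-loop).
The vertices on cycles are {0, 2, 6, 7, 8, 9, 10} — 7 in total.

7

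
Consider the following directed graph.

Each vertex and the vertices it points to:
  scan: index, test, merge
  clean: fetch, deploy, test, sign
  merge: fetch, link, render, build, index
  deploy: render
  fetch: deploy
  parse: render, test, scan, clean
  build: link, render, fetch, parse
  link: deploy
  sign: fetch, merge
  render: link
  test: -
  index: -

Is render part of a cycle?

Yes

render is on a cycle iff render can reach itself via ≥1 edge.
render → link → deploy → render — yes.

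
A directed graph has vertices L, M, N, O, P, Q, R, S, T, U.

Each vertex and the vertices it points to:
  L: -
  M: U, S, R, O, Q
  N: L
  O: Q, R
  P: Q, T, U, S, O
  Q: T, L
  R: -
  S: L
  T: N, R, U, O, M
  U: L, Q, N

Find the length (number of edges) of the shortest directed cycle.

3

For each vertex v, BFS finds the shortest path from v back to v.
The shortest such closed walk is Q → T → M → Q, length 3.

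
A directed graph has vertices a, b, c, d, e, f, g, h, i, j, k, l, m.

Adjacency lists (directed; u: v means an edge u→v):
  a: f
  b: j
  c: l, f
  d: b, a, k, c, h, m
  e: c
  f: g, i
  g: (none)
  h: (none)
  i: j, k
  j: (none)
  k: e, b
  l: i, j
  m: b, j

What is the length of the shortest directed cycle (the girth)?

5

For each vertex v, BFS finds the shortest path from v back to v.
The shortest such closed walk is c → l → i → k → e → c, length 5.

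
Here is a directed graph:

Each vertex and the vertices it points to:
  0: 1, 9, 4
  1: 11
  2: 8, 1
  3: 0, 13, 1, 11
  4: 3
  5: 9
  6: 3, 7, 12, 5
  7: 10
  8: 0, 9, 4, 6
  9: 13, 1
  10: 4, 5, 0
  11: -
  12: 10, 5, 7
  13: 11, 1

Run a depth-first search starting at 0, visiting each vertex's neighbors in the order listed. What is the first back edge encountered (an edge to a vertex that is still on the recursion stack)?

DFS from 0 (visiting each vertex's neighbors in the order listed); mark gray on enter, black on exit:
0 gray
  1 gray
    11 gray
    11 black
  1 black
  9 gray
    13 gray
      13→11: 11 black — skip
      13→1: 1 black — skip
    13 black
    9→1: 1 black — skip
  9 black
  4 gray
    3 gray
      3→0: 0 is gray → back edge
First back edge: 3 → 0.

3→0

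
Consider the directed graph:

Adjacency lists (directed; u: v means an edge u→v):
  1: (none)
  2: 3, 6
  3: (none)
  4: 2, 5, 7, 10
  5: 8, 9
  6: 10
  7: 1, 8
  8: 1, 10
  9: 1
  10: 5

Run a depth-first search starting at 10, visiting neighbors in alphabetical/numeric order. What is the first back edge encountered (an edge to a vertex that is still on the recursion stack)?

8→10

DFS from 10 (visiting neighbors in alphabetical/numeric order); mark gray on enter, black on exit:
10 gray
  5 gray
    8 gray
      1 gray
      1 black
      8→10: 10 is gray → back edge
First back edge: 8 → 10.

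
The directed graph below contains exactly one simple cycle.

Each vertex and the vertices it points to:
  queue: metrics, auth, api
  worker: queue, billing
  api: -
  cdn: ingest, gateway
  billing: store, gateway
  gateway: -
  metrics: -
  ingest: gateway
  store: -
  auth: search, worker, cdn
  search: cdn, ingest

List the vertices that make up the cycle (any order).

auth, queue, worker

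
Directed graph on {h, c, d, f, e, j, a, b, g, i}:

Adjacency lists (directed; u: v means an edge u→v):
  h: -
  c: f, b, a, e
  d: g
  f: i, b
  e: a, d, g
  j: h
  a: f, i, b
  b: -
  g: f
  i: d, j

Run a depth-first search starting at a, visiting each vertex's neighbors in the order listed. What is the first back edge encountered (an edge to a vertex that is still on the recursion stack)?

g→f

DFS from a (visiting each vertex's neighbors in the order listed); mark gray on enter, black on exit:
a gray
  f gray
    i gray
      d gray
        g gray
          g→f: f is gray → back edge
First back edge: g → f.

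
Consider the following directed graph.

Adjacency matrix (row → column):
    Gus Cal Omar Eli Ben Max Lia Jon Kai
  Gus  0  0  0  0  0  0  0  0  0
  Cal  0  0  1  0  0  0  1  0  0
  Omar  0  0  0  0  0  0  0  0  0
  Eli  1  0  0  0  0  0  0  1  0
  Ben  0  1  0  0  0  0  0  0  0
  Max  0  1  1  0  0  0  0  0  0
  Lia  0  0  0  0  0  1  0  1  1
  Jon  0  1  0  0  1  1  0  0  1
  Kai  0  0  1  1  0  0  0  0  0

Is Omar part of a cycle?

Omar lies on a cycle iff there is a path from Omar back to itself.
Exploring from Omar, it never reaches itself; equivalently, its strongly connected component is a singleton.

No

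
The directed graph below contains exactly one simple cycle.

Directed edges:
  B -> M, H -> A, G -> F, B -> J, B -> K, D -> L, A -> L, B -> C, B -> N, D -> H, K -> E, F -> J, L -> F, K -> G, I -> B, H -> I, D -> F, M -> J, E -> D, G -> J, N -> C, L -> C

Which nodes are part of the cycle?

B, D, E, H, I, K

DFS with gray/black marking from H:
H gray
  A gray
    L gray
      C gray
      C black
      F gray
        J gray
        J black
      F black
    L black
  A black
  I gray
    B gray
      B→J: J black — skip
      B→C: C black — skip
      N gray
        N→C: C black — skip
      N black
      M gray
        M→J: J black — skip
      M black
      K gray
        G gray
          G→F: F black — skip
          G→J: J black — skip
        G black
        E gray
          D gray
            D→L: L black — skip
            D→H: H is gray → back edge
Back edge closes the cycle H → I → B → K → E → D → H; its vertices are {B, D, E, H, I, K}.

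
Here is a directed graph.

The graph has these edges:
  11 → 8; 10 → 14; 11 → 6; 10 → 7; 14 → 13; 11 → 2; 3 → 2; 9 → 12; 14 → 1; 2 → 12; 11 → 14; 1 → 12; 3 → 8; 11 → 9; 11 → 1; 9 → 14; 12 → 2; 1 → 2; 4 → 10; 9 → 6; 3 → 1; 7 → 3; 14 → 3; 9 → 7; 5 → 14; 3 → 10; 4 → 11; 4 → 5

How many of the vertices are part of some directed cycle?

6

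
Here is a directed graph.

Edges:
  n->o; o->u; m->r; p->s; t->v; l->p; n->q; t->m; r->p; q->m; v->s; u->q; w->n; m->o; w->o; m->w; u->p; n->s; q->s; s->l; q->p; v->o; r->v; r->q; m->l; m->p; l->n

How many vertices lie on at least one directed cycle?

11

A vertex is on a directed cycle iff it belongs to a strongly connected component of size ≥ 2 (or has a self-loop).
The vertices on cycles are {l, m, n, o, p, q, r, s, u, v, w} — 11 in total.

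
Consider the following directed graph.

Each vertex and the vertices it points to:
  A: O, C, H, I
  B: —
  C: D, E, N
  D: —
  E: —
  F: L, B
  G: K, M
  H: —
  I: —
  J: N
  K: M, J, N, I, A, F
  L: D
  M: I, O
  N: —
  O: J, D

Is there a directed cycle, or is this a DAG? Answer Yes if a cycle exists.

No

DFS with white/gray/black marking, starting from I:
I gray
I black
A gray
  O gray
    J gray
      N gray
      N black
    J black
    D gray
    D black
  O black
  C gray
    C→D: D black — skip
    E gray
    E black
    C→N: N black — skip
  C black
  H gray
  H black
  A→I: I black — skip
A black
B gray
B black
F gray
  L gray
    L→D: D black — skip
  L black
  F→B: B black — skip
F black
G gray
  K gray
    M gray
      M→I: I black — skip
      M→O: O black — skip
    M black
    K→J: J black — skip
    K→N: N black — skip
    K→I: I black — skip
    K→A: A black — skip
    K→F: F black — skip
  K black
  G→M: M black — skip
G black
Every edge goes to a white or black vertex — no back edge, so the graph is acyclic.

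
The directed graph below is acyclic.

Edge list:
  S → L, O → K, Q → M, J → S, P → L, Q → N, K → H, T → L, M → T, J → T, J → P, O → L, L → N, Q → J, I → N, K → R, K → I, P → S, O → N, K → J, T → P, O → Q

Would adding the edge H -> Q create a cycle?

No

Adding H→Q creates a cycle iff Q can already reach H.
Explore from Q: no path reaches H. The graph stays acyclic.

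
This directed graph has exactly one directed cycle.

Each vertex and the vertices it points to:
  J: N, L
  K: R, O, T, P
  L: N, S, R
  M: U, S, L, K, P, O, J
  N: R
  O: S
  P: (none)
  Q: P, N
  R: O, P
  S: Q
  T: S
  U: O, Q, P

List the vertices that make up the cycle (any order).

N, O, Q, R, S

DFS with gray/black marking from N:
N gray
  R gray
    O gray
      S gray
        Q gray
          P gray
          P black
          Q→N: N is gray → back edge
Back edge closes the cycle N → R → O → S → Q → N; its vertices are {N, O, Q, R, S}.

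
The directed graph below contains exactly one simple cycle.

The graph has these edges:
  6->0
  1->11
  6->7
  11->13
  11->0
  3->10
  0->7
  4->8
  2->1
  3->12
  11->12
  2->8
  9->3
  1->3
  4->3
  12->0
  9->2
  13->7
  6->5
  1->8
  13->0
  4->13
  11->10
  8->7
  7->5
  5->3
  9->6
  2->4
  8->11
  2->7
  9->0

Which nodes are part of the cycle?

0, 3, 5, 7, 12

DFS with gray/black marking from 5:
5 gray
  3 gray
    12 gray
      0 gray
        7 gray
          7→5: 5 is gray → back edge
Back edge closes the cycle 5 → 3 → 12 → 0 → 7 → 5; its vertices are {0, 3, 5, 7, 12}.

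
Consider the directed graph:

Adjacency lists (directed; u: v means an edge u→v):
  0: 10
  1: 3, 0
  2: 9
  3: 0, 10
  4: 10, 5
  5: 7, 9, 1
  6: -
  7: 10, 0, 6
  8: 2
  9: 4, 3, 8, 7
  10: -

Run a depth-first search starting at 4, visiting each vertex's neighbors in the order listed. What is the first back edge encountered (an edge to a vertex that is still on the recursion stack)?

DFS from 4 (visiting each vertex's neighbors in the order listed); mark gray on enter, black on exit:
4 gray
  10 gray
  10 black
  5 gray
    7 gray
      7→10: 10 black — skip
      0 gray
        0→10: 10 black — skip
      0 black
      6 gray
      6 black
    7 black
    9 gray
      9→4: 4 is gray → back edge
First back edge: 9 → 4.

9→4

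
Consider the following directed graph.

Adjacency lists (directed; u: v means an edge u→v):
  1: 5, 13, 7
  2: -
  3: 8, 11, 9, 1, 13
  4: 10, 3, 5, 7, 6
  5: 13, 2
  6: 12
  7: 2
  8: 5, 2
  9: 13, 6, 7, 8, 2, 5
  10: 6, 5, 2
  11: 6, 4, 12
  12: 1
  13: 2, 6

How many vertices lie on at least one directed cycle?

A vertex is on a directed cycle iff it belongs to a strongly connected component of size ≥ 2 (or has a self-loop).
The vertices on cycles are {1, 3, 4, 5, 6, 11, 12, 13} — 8 in total.

8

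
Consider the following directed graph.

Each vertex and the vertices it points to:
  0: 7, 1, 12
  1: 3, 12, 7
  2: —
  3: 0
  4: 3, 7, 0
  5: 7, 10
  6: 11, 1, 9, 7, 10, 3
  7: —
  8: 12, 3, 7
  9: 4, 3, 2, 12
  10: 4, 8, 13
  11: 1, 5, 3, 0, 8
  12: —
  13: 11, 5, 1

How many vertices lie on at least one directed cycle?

A vertex is on a directed cycle iff it belongs to a strongly connected component of size ≥ 2 (or has a self-loop).
The vertices on cycles are {0, 1, 3, 5, 10, 11, 13} — 7 in total.

7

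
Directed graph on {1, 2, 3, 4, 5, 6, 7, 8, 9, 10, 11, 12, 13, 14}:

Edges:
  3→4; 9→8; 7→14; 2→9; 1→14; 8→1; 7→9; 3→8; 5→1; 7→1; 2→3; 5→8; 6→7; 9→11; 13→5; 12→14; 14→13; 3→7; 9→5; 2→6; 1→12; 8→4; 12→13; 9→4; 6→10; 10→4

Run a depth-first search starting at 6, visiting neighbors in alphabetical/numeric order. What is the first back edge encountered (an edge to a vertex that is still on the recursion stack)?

5→1

DFS from 6 (visiting neighbors in alphabetical/numeric order); mark gray on enter, black on exit:
6 gray
  7 gray
    1 gray
      12 gray
        13 gray
          5 gray
            5→1: 1 is gray → back edge
First back edge: 5 → 1.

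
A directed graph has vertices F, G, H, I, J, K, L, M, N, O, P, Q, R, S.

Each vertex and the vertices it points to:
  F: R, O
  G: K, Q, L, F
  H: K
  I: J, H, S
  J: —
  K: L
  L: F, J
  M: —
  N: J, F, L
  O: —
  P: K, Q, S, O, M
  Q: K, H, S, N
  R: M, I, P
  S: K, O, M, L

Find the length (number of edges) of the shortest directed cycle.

For each vertex v, BFS finds the shortest path from v back to v.
The shortest such closed walk is F → R → P → Q → N → F, length 5.

5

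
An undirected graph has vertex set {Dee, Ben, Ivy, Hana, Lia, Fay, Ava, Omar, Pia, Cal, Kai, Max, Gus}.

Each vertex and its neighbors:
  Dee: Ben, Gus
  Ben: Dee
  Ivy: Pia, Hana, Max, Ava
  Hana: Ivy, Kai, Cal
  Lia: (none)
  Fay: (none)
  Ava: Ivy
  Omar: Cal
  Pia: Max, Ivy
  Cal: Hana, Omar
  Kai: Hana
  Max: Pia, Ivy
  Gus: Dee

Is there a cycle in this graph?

Yes

DFS, tracking each vertex's parent; an edge to a visited non-parent vertex closes a cycle.
Start from Fay:
visit Fay (parent –)
visit Dee (parent –)
  visit Ben (parent Dee)
    Ben–Dee: parent, skip
  visit Gus (parent Dee)
    Gus–Dee: parent, skip
visit Ivy (parent –)
  visit Pia (parent Ivy)
    visit Max (parent Pia)
      Max–Pia: parent, skip
      Max–Ivy: Ivy visited and ≠ parent → cycle
Cycle: Ivy – Pia – Max – Ivy.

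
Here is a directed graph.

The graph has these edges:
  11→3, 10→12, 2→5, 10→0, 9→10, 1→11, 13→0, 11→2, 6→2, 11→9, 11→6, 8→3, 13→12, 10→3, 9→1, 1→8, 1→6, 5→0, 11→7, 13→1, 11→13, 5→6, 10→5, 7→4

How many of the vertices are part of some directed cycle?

7

A vertex is on a directed cycle iff it belongs to a strongly connected component of size ≥ 2 (or has a self-loop).
The vertices on cycles are {1, 2, 5, 6, 9, 11, 13} — 7 in total.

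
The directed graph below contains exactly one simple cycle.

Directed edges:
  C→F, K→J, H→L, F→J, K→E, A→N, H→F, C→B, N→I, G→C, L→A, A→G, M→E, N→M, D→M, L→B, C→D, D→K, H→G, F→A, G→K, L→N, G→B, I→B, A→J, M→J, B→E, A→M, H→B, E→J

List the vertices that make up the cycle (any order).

A, C, F, G

DFS with gray/black marking from A:
A gray
  N gray
    M gray
      E gray
        J gray
        J black
      E black
      M→J: J black — skip
    M black
    I gray
      B gray
        B→E: E black — skip
      B black
    I black
  N black
  A→M: M black — skip
  G gray
    G→B: B black — skip
    C gray
      D gray
        K gray
          K→J: J black — skip
          K→E: E black — skip
        K black
        D→M: M black — skip
      D black
      F gray
        F→A: A is gray → back edge
Back edge closes the cycle A → G → C → F → A; its vertices are {A, C, F, G}.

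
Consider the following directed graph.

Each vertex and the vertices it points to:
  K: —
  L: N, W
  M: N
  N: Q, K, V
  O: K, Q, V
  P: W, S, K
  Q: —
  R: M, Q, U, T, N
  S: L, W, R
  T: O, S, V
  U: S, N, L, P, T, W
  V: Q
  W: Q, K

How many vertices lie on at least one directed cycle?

5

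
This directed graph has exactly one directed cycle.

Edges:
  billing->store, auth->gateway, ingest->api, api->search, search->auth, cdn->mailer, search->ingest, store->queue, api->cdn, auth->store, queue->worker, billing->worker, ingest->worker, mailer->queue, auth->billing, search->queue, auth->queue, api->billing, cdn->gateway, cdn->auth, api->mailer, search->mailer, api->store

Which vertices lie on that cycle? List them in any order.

DFS with gray/black marking from api:
api gray
  cdn gray
    gateway gray
    gateway black
    mailer gray
      queue gray
        worker gray
        worker black
      queue black
    mailer black
    auth gray
      store gray
        store→queue: queue black — skip
      store black
      billing gray
        billing→worker: worker black — skip
        billing→store: store black — skip
      billing black
      auth→queue: queue black — skip
      auth→gateway: gateway black — skip
    auth black
  cdn black
  api→billing: billing black — skip
  search gray
    search→queue: queue black — skip
    ingest gray
      ingest→api: api is gray → back edge
Back edge closes the cycle api → search → ingest → api; its vertices are {api, ingest, search}.

api, ingest, search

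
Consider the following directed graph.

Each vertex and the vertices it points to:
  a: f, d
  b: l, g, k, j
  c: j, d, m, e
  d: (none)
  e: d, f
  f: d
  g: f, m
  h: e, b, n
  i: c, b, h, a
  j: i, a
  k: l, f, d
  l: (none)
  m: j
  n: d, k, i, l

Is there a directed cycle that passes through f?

No

f lies on a cycle iff there is a path from f back to itself.
Exploring from f, it never reaches itself; equivalently, its strongly connected component is a singleton.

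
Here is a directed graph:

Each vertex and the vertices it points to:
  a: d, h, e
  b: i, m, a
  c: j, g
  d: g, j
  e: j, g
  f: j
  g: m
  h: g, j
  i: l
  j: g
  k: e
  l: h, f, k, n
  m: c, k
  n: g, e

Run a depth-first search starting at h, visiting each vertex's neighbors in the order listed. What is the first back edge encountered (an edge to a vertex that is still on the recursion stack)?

j->g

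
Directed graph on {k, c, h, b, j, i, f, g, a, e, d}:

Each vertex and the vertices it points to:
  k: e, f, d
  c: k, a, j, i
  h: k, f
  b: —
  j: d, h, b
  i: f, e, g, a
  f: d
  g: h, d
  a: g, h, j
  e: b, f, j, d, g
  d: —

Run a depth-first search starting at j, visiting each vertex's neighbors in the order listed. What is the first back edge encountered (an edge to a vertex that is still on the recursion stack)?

DFS from j (visiting each vertex's neighbors in the order listed); mark gray on enter, black on exit:
j gray
  d gray
  d black
  h gray
    k gray
      e gray
        b gray
        b black
        f gray
          f→d: d black — skip
        f black
        e→j: j is gray → back edge
First back edge: e → j.

e→j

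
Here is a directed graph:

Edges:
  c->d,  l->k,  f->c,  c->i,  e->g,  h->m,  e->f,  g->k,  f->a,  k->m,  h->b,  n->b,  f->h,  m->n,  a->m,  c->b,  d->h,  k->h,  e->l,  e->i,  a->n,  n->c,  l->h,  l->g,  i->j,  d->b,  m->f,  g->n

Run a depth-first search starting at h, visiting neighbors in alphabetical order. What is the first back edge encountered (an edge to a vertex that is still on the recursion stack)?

a→m

DFS from h (visiting neighbors in alphabetical order); mark gray on enter, black on exit:
h gray
  b gray
  b black
  m gray
    f gray
      a gray
        a→m: m is gray → back edge
First back edge: a → m.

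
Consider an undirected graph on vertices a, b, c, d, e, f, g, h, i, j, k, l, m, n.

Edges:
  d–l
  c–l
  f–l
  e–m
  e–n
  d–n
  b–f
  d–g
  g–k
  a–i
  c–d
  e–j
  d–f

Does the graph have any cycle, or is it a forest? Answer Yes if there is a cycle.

DFS, tracking each vertex's parent; an edge to a visited non-parent vertex closes a cycle.
Start from d:
visit d (parent –)
  visit c (parent d)
    c–d: parent, skip
    visit l (parent c)
      l–d: d visited and ≠ parent → cycle
Cycle: d – c – l – d.

Yes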